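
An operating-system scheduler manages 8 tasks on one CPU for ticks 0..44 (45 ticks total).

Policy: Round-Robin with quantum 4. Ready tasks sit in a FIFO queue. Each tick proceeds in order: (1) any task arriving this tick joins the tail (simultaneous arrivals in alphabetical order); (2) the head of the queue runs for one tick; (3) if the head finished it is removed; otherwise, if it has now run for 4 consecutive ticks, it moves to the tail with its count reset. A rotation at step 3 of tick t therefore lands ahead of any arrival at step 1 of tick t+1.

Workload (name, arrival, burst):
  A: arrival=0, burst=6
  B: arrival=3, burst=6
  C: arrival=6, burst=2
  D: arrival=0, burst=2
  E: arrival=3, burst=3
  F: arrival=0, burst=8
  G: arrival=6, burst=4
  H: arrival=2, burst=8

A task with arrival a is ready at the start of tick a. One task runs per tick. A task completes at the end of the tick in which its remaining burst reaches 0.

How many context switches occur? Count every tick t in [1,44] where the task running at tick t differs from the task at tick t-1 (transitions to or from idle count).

context switches = 12

t=0: queue=[A,D,F] q_used=0 → run A
t=1: queue=[A,D,F] q_used=1 → run A
t=2: queue=[A,D,F,H] q_used=2 → run A
t=3: queue=[A,D,F,H,B,E] q_used=3 → run A
t=4: queue=[D,F,H,B,E,A] q_used=0 → run D
t=5: queue=[D,F,H,B,E,A] q_used=1 → run D
t=6: queue=[F,H,B,E,A,C,G] q_used=0 → run F
t=7: queue=[F,H,B,E,A,C,G] q_used=1 → run F
t=8: queue=[F,H,B,E,A,C,G] q_used=2 → run F
t=9: queue=[F,H,B,E,A,C,G] q_used=3 → run F
t=10: queue=[H,B,E,A,C,G,F] q_used=0 → run H
t=11: queue=[H,B,E,A,C,G,F] q_used=1 → run H
t=12: queue=[H,B,E,A,C,G,F] q_used=2 → run H
t=13: queue=[H,B,E,A,C,G,F] q_used=3 → run H
t=14: queue=[B,E,A,C,G,F,H] q_used=0 → run B
t=15: queue=[B,E,A,C,G,F,H] q_used=1 → run B
t=16: queue=[B,E,A,C,G,F,H] q_used=2 → run B
t=17: queue=[B,E,A,C,G,F,H] q_used=3 → run B
t=18: queue=[E,A,C,G,F,H,B] q_used=0 → run E
t=19: queue=[E,A,C,G,F,H,B] q_used=1 → run E
t=20: queue=[E,A,C,G,F,H,B] q_used=2 → run E
t=21: queue=[A,C,G,F,H,B] q_used=0 → run A
t=22: queue=[A,C,G,F,H,B] q_used=1 → run A
t=23: queue=[C,G,F,H,B] q_used=0 → run C
t=24: queue=[C,G,F,H,B] q_used=1 → run C
t=25: queue=[G,F,H,B] q_used=0 → run G
t=26: queue=[G,F,H,B] q_used=1 → run G
t=27: queue=[G,F,H,B] q_used=2 → run G
t=28: queue=[G,F,H,B] q_used=3 → run G
t=29: queue=[F,H,B] q_used=0 → run F
t=30: queue=[F,H,B] q_used=1 → run F
t=31: queue=[F,H,B] q_used=2 → run F
t=32: queue=[F,H,B] q_used=3 → run F
t=33: queue=[H,B] q_used=0 → run H
t=34: queue=[H,B] q_used=1 → run H
t=35: queue=[H,B] q_used=2 → run H
t=36: queue=[H,B] q_used=3 → run H
t=37: queue=[B] q_used=0 → run B
t=38: queue=[B] q_used=1 → run B
t=39: (idle)
t=40: (idle)
t=41: (idle)
t=42: (idle)
t=43: (idle)
t=44: (idle)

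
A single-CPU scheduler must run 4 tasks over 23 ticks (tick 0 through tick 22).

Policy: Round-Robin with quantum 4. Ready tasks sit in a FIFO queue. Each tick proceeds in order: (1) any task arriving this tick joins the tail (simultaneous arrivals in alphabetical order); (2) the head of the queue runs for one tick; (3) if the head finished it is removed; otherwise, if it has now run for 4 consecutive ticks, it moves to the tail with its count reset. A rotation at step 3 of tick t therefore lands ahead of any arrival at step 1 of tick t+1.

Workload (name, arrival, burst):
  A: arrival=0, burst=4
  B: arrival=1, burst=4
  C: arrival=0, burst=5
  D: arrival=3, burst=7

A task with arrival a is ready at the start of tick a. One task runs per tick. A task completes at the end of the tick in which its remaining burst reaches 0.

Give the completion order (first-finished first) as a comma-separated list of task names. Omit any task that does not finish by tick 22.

completion order = A, B, C, D

t=0: queue=[A,C] q_used=0 → run A
t=1: queue=[A,C,B] q_used=1 → run A
t=2: queue=[A,C,B] q_used=2 → run A
t=3: queue=[A,C,B,D] q_used=3 → run A
t=4: queue=[C,B,D] q_used=0 → run C
t=5: queue=[C,B,D] q_used=1 → run C
t=6: queue=[C,B,D] q_used=2 → run C
t=7: queue=[C,B,D] q_used=3 → run C
t=8: queue=[B,D,C] q_used=0 → run B
t=9: queue=[B,D,C] q_used=1 → run B
t=10: queue=[B,D,C] q_used=2 → run B
t=11: queue=[B,D,C] q_used=3 → run B
t=12: queue=[D,C] q_used=0 → run D
t=13: queue=[D,C] q_used=1 → run D
t=14: queue=[D,C] q_used=2 → run D
t=15: queue=[D,C] q_used=3 → run D
t=16: queue=[C,D] q_used=0 → run C
t=17: queue=[D] q_used=0 → run D
t=18: queue=[D] q_used=1 → run D
t=19: queue=[D] q_used=2 → run D
t=20: (idle)
t=21: (idle)
t=22: (idle)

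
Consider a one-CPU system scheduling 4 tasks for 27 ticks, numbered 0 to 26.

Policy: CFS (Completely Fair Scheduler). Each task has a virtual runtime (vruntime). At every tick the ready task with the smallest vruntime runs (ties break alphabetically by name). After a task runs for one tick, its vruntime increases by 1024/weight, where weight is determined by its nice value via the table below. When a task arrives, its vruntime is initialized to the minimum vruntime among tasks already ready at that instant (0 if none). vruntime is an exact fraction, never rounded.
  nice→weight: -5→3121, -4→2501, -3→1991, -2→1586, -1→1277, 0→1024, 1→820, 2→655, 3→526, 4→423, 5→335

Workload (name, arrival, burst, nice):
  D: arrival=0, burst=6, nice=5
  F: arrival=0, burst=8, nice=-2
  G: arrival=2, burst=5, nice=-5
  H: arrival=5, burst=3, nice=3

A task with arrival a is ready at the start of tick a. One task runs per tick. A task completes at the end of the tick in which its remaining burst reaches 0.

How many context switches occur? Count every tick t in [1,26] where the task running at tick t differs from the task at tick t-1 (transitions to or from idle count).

t=0: vr[D=0 F=0] → run D
t=1: vr[D=1024/335 F=0] → run F
t=2: vr[D=1024/335 F=512/793 G=512/793] → run F
t=3: vr[D=1024/335 F=1024/793 G=512/793] → run G
t=4: vr[D=1024/335 F=1024/793 G=2409984/2474953] → run G
t=5: vr[D=1024/335 F=1024/793 G=3222016/2474953 H=1024/793] → run F
t=6: vr[D=1024/335 F=1536/793 G=3222016/2474953 H=1024/793] → run H
t=7: vr[D=1024/335 F=1536/793 G=3222016/2474953 H=675328/208559] → run G
t=8: vr[D=1024/335 F=1536/793 G=4034048/2474953 H=675328/208559] → run G
t=9: vr[D=1024/335 F=1536/793 G=4846080/2474953 H=675328/208559] → run F
t=10: vr[D=1024/335 F=2048/793 G=4846080/2474953 H=675328/208559] → run G
t=11: vr[D=1024/335 F=2048/793 H=675328/208559] → run F
t=12: vr[D=1024/335 F=2560/793 H=675328/208559] → run D
t=13: vr[D=2048/335 F=2560/793 H=675328/208559] → run F
t=14: vr[D=2048/335 F=3072/793 H=675328/208559] → run H
t=15: vr[D=2048/335 F=3072/793 H=1081344/208559] → run F
t=16: vr[D=2048/335 F=3584/793 H=1081344/208559] → run F
t=17: vr[D=2048/335 H=1081344/208559] → run H
t=18: vr[D=2048/335] → run D
t=19: vr[D=3072/335] → run D
t=20: vr[D=4096/335] → run D
t=21: vr[D=1024/67] → run D
t=22: (idle)
t=23: (idle)
t=24: (idle)
t=25: (idle)
t=26: (idle)

context switches = 15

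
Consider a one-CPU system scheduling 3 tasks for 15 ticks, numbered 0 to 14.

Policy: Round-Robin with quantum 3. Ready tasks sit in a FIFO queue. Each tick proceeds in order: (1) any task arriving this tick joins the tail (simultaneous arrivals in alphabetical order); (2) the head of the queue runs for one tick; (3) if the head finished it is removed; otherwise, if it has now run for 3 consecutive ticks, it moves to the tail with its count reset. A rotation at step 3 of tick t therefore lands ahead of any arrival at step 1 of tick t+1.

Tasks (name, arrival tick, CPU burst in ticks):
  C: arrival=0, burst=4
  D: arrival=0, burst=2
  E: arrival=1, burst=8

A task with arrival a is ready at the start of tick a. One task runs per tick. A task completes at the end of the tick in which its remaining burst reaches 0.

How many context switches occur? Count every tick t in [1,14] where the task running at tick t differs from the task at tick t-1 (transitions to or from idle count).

t=0: queue=[C,D] q_used=0 → run C
t=1: queue=[C,D,E] q_used=1 → run C
t=2: queue=[C,D,E] q_used=2 → run C
t=3: queue=[D,E,C] q_used=0 → run D
t=4: queue=[D,E,C] q_used=1 → run D
t=5: queue=[E,C] q_used=0 → run E
t=6: queue=[E,C] q_used=1 → run E
t=7: queue=[E,C] q_used=2 → run E
t=8: queue=[C,E] q_used=0 → run C
t=9: queue=[E] q_used=0 → run E
t=10: queue=[E] q_used=1 → run E
t=11: queue=[E] q_used=2 → run E
t=12: queue=[E] q_used=0 → run E
t=13: queue=[E] q_used=1 → run E
t=14: (idle)

context switches = 5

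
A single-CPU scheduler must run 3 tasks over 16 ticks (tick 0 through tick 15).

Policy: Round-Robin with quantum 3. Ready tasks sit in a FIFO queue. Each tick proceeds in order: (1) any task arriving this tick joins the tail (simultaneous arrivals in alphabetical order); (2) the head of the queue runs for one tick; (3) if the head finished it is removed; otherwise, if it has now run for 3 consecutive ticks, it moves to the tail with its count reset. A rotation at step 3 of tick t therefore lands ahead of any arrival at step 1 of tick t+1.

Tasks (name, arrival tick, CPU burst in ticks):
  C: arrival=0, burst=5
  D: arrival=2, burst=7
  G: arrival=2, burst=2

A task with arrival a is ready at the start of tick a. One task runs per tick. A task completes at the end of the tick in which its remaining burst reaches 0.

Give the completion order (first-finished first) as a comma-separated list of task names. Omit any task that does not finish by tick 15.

completion order = G, C, D

t=0: queue=[C] q_used=0 → run C
t=1: queue=[C] q_used=1 → run C
t=2: queue=[C,D,G] q_used=2 → run C
t=3: queue=[D,G,C] q_used=0 → run D
t=4: queue=[D,G,C] q_used=1 → run D
t=5: queue=[D,G,C] q_used=2 → run D
t=6: queue=[G,C,D] q_used=0 → run G
t=7: queue=[G,C,D] q_used=1 → run G
t=8: queue=[C,D] q_used=0 → run C
t=9: queue=[C,D] q_used=1 → run C
t=10: queue=[D] q_used=0 → run D
t=11: queue=[D] q_used=1 → run D
t=12: queue=[D] q_used=2 → run D
t=13: queue=[D] q_used=0 → run D
t=14: (idle)
t=15: (idle)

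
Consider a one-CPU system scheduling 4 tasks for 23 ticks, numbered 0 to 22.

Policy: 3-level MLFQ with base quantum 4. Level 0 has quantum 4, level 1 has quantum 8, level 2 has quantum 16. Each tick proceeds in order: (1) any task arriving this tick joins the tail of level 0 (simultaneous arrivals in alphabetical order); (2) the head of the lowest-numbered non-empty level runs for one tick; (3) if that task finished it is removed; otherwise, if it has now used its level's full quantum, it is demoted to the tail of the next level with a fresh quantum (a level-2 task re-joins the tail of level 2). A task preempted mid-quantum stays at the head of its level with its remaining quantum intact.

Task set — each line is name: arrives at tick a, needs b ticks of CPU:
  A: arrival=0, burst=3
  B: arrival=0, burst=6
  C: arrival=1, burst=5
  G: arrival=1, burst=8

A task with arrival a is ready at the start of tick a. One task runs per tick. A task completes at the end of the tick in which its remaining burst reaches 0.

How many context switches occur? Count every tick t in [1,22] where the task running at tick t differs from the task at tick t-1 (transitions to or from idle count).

t=0: L0/L1/L2 = AB/-/- → run A
t=1: L0/L1/L2 = ABCG/-/- → run A
t=2: L0/L1/L2 = ABCG/-/- → run A
t=3: L0/L1/L2 = BCG/-/- → run B
t=4: L0/L1/L2 = BCG/-/- → run B
t=5: L0/L1/L2 = BCG/-/- → run B
t=6: L0/L1/L2 = BCG/-/- → run B
t=7: L0/L1/L2 = CG/B/- → run C
t=8: L0/L1/L2 = CG/B/- → run C
t=9: L0/L1/L2 = CG/B/- → run C
t=10: L0/L1/L2 = CG/B/- → run C
t=11: L0/L1/L2 = G/BC/- → run G
t=12: L0/L1/L2 = G/BC/- → run G
t=13: L0/L1/L2 = G/BC/- → run G
t=14: L0/L1/L2 = G/BC/- → run G
t=15: L0/L1/L2 = -/BCG/- → run B
t=16: L0/L1/L2 = -/BCG/- → run B
t=17: L0/L1/L2 = -/CG/- → run C
t=18: L0/L1/L2 = -/G/- → run G
t=19: L0/L1/L2 = -/G/- → run G
t=20: L0/L1/L2 = -/G/- → run G
t=21: L0/L1/L2 = -/G/- → run G
t=22: (idle)

context switches = 7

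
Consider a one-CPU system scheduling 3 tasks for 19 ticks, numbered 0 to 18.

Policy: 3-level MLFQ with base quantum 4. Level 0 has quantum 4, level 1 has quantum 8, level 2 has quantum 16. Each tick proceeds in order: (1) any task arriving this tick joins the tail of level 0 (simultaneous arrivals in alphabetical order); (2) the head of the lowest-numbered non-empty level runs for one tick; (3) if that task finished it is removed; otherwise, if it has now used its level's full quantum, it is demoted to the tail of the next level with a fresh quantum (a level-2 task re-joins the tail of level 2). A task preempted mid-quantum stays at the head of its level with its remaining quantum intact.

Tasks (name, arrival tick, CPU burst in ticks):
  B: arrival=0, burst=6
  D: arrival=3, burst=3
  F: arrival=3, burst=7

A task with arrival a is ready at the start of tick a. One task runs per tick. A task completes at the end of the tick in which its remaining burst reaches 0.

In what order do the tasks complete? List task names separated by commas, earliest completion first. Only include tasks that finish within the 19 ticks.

t=0: L0/L1/L2 = B/-/- → run B
t=1: L0/L1/L2 = B/-/- → run B
t=2: L0/L1/L2 = B/-/- → run B
t=3: L0/L1/L2 = BDF/-/- → run B
t=4: L0/L1/L2 = DF/B/- → run D
t=5: L0/L1/L2 = DF/B/- → run D
t=6: L0/L1/L2 = DF/B/- → run D
t=7: L0/L1/L2 = F/B/- → run F
t=8: L0/L1/L2 = F/B/- → run F
t=9: L0/L1/L2 = F/B/- → run F
t=10: L0/L1/L2 = F/B/- → run F
t=11: L0/L1/L2 = -/BF/- → run B
t=12: L0/L1/L2 = -/BF/- → run B
t=13: L0/L1/L2 = -/F/- → run F
t=14: L0/L1/L2 = -/F/- → run F
t=15: L0/L1/L2 = -/F/- → run F
t=16: (idle)
t=17: (idle)
t=18: (idle)

completion order = D, B, F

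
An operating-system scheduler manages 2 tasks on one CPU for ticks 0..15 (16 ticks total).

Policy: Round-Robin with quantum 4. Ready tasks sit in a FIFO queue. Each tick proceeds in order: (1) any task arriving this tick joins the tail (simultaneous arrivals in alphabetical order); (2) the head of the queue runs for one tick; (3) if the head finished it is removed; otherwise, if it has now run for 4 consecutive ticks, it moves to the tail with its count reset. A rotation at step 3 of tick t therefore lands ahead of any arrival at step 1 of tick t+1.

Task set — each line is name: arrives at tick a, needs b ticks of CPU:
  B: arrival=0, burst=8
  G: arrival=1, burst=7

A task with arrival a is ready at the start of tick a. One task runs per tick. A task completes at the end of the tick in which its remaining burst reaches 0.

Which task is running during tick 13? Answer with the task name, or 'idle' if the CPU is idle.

running at tick 13 = G

t=0: queue=[B] q_used=0 → run B
t=1: queue=[B,G] q_used=1 → run B
t=2: queue=[B,G] q_used=2 → run B
t=3: queue=[B,G] q_used=3 → run B
t=4: queue=[G,B] q_used=0 → run G
t=5: queue=[G,B] q_used=1 → run G
t=6: queue=[G,B] q_used=2 → run G
t=7: queue=[G,B] q_used=3 → run G
t=8: queue=[B,G] q_used=0 → run B
t=9: queue=[B,G] q_used=1 → run B
t=10: queue=[B,G] q_used=2 → run B
t=11: queue=[B,G] q_used=3 → run B
t=12: queue=[G] q_used=0 → run G
t=13: queue=[G] q_used=1 → run G
t=14: queue=[G] q_used=2 → run G
t=15: (idle)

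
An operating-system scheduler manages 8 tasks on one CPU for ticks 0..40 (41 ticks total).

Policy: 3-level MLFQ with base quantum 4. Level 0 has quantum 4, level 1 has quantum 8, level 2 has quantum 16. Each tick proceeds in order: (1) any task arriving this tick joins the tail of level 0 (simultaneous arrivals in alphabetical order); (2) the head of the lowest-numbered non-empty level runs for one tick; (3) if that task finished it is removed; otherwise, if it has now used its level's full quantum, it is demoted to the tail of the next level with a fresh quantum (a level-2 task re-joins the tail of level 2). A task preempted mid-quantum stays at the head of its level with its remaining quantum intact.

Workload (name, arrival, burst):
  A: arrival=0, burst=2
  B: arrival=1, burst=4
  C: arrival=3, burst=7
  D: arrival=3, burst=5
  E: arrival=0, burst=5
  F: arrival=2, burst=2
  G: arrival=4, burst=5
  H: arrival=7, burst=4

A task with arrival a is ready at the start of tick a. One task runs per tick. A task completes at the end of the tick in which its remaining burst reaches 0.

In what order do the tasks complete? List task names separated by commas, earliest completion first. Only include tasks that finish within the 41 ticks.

t=0: L0/L1/L2 = AE/-/- → run A
t=1: L0/L1/L2 = AEB/-/- → run A
t=2: L0/L1/L2 = EBF/-/- → run E
t=3: L0/L1/L2 = EBFCD/-/- → run E
t=4: L0/L1/L2 = EBFCDG/-/- → run E
t=5: L0/L1/L2 = EBFCDG/-/- → run E
t=6: L0/L1/L2 = BFCDG/E/- → run B
t=7: L0/L1/L2 = BFCDGH/E/- → run B
t=8: L0/L1/L2 = BFCDGH/E/- → run B
t=9: L0/L1/L2 = BFCDGH/E/- → run B
t=10: L0/L1/L2 = FCDGH/E/- → run F
t=11: L0/L1/L2 = FCDGH/E/- → run F
t=12: L0/L1/L2 = CDGH/E/- → run C
t=13: L0/L1/L2 = CDGH/E/- → run C
t=14: L0/L1/L2 = CDGH/E/- → run C
t=15: L0/L1/L2 = CDGH/E/- → run C
t=16: L0/L1/L2 = DGH/EC/- → run D
t=17: L0/L1/L2 = DGH/EC/- → run D
t=18: L0/L1/L2 = DGH/EC/- → run D
t=19: L0/L1/L2 = DGH/EC/- → run D
t=20: L0/L1/L2 = GH/ECD/- → run G
t=21: L0/L1/L2 = GH/ECD/- → run G
t=22: L0/L1/L2 = GH/ECD/- → run G
t=23: L0/L1/L2 = GH/ECD/- → run G
t=24: L0/L1/L2 = H/ECDG/- → run H
t=25: L0/L1/L2 = H/ECDG/- → run H
t=26: L0/L1/L2 = H/ECDG/- → run H
t=27: L0/L1/L2 = H/ECDG/- → run H
t=28: L0/L1/L2 = -/ECDG/- → run E
t=29: L0/L1/L2 = -/CDG/- → run C
t=30: L0/L1/L2 = -/CDG/- → run C
t=31: L0/L1/L2 = -/CDG/- → run C
t=32: L0/L1/L2 = -/DG/- → run D
t=33: L0/L1/L2 = -/G/- → run G
t=34: (idle)
t=35: (idle)
t=36: (idle)
t=37: (idle)
t=38: (idle)
t=39: (idle)
t=40: (idle)

completion order = A, B, F, H, E, C, D, G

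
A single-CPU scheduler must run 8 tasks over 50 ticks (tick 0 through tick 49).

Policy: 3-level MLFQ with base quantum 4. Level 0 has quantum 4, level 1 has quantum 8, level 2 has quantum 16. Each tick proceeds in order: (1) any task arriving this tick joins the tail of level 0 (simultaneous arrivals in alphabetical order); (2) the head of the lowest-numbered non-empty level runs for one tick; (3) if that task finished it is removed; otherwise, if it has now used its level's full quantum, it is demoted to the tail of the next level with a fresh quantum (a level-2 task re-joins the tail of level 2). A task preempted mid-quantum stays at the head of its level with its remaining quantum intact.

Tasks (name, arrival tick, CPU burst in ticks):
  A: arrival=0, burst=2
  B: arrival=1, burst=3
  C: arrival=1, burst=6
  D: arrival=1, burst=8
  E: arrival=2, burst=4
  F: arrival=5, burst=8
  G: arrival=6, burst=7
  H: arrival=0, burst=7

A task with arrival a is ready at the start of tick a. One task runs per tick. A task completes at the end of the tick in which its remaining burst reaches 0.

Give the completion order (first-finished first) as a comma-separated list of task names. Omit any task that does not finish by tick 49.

completion order = A, B, E, H, C, D, F, G

t=0: L0/L1/L2 = AH/-/- → run A
t=1: L0/L1/L2 = AHBCD/-/- → run A
t=2: L0/L1/L2 = HBCDE/-/- → run H
t=3: L0/L1/L2 = HBCDE/-/- → run H
t=4: L0/L1/L2 = HBCDE/-/- → run H
t=5: L0/L1/L2 = HBCDEF/-/- → run H
t=6: L0/L1/L2 = BCDEFG/H/- → run B
t=7: L0/L1/L2 = BCDEFG/H/- → run B
t=8: L0/L1/L2 = BCDEFG/H/- → run B
t=9: L0/L1/L2 = CDEFG/H/- → run C
t=10: L0/L1/L2 = CDEFG/H/- → run C
t=11: L0/L1/L2 = CDEFG/H/- → run C
t=12: L0/L1/L2 = CDEFG/H/- → run C
t=13: L0/L1/L2 = DEFG/HC/- → run D
t=14: L0/L1/L2 = DEFG/HC/- → run D
t=15: L0/L1/L2 = DEFG/HC/- → run D
t=16: L0/L1/L2 = DEFG/HC/- → run D
t=17: L0/L1/L2 = EFG/HCD/- → run E
t=18: L0/L1/L2 = EFG/HCD/- → run E
t=19: L0/L1/L2 = EFG/HCD/- → run E
t=20: L0/L1/L2 = EFG/HCD/- → run E
t=21: L0/L1/L2 = FG/HCD/- → run F
t=22: L0/L1/L2 = FG/HCD/- → run F
t=23: L0/L1/L2 = FG/HCD/- → run F
t=24: L0/L1/L2 = FG/HCD/- → run F
t=25: L0/L1/L2 = G/HCDF/- → run G
t=26: L0/L1/L2 = G/HCDF/- → run G
t=27: L0/L1/L2 = G/HCDF/- → run G
t=28: L0/L1/L2 = G/HCDF/- → run G
t=29: L0/L1/L2 = -/HCDFG/- → run H
t=30: L0/L1/L2 = -/HCDFG/- → run H
t=31: L0/L1/L2 = -/HCDFG/- → run H
t=32: L0/L1/L2 = -/CDFG/- → run C
t=33: L0/L1/L2 = -/CDFG/- → run C
t=34: L0/L1/L2 = -/DFG/- → run D
t=35: L0/L1/L2 = -/DFG/- → run D
t=36: L0/L1/L2 = -/DFG/- → run D
t=37: L0/L1/L2 = -/DFG/- → run D
t=38: L0/L1/L2 = -/FG/- → run F
t=39: L0/L1/L2 = -/FG/- → run F
t=40: L0/L1/L2 = -/FG/- → run F
t=41: L0/L1/L2 = -/FG/- → run F
t=42: L0/L1/L2 = -/G/- → run G
t=43: L0/L1/L2 = -/G/- → run G
t=44: L0/L1/L2 = -/G/- → run G
t=45: (idle)
t=46: (idle)
t=47: (idle)
t=48: (idle)
t=49: (idle)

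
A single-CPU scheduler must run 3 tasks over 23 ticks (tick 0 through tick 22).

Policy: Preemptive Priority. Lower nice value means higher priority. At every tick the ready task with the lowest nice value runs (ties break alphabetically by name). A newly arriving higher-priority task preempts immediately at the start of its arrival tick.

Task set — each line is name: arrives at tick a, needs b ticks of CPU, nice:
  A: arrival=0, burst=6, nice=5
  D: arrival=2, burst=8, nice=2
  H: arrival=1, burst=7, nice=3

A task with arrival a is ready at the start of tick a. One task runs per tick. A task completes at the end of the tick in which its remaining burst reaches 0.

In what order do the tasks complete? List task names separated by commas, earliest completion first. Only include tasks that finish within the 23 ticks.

completion order = D, H, A

t=0: ready={A} → run A
t=1: ready={A,H} → run H
t=2: ready={A,D,H} → run D
t=3: ready={A,D,H} → run D
t=4: ready={A,D,H} → run D
t=5: ready={A,D,H} → run D
t=6: ready={A,D,H} → run D
t=7: ready={A,D,H} → run D
t=8: ready={A,D,H} → run D
t=9: ready={A,D,H} → run D
t=10: ready={A,H} → run H
t=11: ready={A,H} → run H
t=12: ready={A,H} → run H
t=13: ready={A,H} → run H
t=14: ready={A,H} → run H
t=15: ready={A,H} → run H
t=16: ready={A} → run A
t=17: ready={A} → run A
t=18: ready={A} → run A
t=19: ready={A} → run A
t=20: ready={A} → run A
t=21: (idle)
t=22: (idle)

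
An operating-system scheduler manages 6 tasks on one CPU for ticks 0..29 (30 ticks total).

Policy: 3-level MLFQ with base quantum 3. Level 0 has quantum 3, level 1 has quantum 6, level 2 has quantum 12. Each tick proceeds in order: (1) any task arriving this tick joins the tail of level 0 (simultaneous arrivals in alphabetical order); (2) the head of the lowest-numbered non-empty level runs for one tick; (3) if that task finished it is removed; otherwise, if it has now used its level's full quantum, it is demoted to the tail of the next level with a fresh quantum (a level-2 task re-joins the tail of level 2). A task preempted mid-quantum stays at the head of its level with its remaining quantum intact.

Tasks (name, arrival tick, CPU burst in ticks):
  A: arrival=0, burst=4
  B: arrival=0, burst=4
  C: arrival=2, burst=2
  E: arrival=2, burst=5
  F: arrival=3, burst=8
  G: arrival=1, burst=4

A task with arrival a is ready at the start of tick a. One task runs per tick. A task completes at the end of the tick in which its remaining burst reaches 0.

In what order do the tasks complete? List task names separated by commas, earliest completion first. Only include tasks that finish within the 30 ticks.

completion order = C, A, B, G, E, F

t=0: L0/L1/L2 = AB/-/- → run A
t=1: L0/L1/L2 = ABG/-/- → run A
t=2: L0/L1/L2 = ABGCE/-/- → run A
t=3: L0/L1/L2 = BGCEF/A/- → run B
t=4: L0/L1/L2 = BGCEF/A/- → run B
t=5: L0/L1/L2 = BGCEF/A/- → run B
t=6: L0/L1/L2 = GCEF/AB/- → run G
t=7: L0/L1/L2 = GCEF/AB/- → run G
t=8: L0/L1/L2 = GCEF/AB/- → run G
t=9: L0/L1/L2 = CEF/ABG/- → run C
t=10: L0/L1/L2 = CEF/ABG/- → run C
t=11: L0/L1/L2 = EF/ABG/- → run E
t=12: L0/L1/L2 = EF/ABG/- → run E
t=13: L0/L1/L2 = EF/ABG/- → run E
t=14: L0/L1/L2 = F/ABGE/- → run F
t=15: L0/L1/L2 = F/ABGE/- → run F
t=16: L0/L1/L2 = F/ABGE/- → run F
t=17: L0/L1/L2 = -/ABGEF/- → run A
t=18: L0/L1/L2 = -/BGEF/- → run B
t=19: L0/L1/L2 = -/GEF/- → run G
t=20: L0/L1/L2 = -/EF/- → run E
t=21: L0/L1/L2 = -/EF/- → run E
t=22: L0/L1/L2 = -/F/- → run F
t=23: L0/L1/L2 = -/F/- → run F
t=24: L0/L1/L2 = -/F/- → run F
t=25: L0/L1/L2 = -/F/- → run F
t=26: L0/L1/L2 = -/F/- → run F
t=27: (idle)
t=28: (idle)
t=29: (idle)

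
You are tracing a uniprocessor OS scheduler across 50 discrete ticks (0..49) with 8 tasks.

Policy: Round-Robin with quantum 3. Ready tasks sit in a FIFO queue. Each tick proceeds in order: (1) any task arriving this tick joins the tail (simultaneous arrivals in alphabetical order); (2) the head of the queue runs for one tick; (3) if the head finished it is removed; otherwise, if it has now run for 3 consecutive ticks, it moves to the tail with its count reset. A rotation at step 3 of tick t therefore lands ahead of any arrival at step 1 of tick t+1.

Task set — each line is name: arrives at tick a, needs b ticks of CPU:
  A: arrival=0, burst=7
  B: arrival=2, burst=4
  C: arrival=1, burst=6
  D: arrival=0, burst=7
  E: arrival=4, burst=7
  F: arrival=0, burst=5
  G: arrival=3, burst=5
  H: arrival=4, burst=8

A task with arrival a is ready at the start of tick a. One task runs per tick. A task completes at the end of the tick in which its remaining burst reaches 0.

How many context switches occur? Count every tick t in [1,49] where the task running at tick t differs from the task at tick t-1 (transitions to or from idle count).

context switches = 20

t=0: queue=[A,D,F] q_used=0 → run A
t=1: queue=[A,D,F,C] q_used=1 → run A
t=2: queue=[A,D,F,C,B] q_used=2 → run A
t=3: queue=[D,F,C,B,A,G] q_used=0 → run D
t=4: queue=[D,F,C,B,A,G,E,H] q_used=1 → run D
t=5: queue=[D,F,C,B,A,G,E,H] q_used=2 → run D
t=6: queue=[F,C,B,A,G,E,H,D] q_used=0 → run F
t=7: queue=[F,C,B,A,G,E,H,D] q_used=1 → run F
t=8: queue=[F,C,B,A,G,E,H,D] q_used=2 → run F
t=9: queue=[C,B,A,G,E,H,D,F] q_used=0 → run C
t=10: queue=[C,B,A,G,E,H,D,F] q_used=1 → run C
t=11: queue=[C,B,A,G,E,H,D,F] q_used=2 → run C
t=12: queue=[B,A,G,E,H,D,F,C] q_used=0 → run B
t=13: queue=[B,A,G,E,H,D,F,C] q_used=1 → run B
t=14: queue=[B,A,G,E,H,D,F,C] q_used=2 → run B
t=15: queue=[A,G,E,H,D,F,C,B] q_used=0 → run A
t=16: queue=[A,G,E,H,D,F,C,B] q_used=1 → run A
t=17: queue=[A,G,E,H,D,F,C,B] q_used=2 → run A
t=18: queue=[G,E,H,D,F,C,B,A] q_used=0 → run G
t=19: queue=[G,E,H,D,F,C,B,A] q_used=1 → run G
t=20: queue=[G,E,H,D,F,C,B,A] q_used=2 → run G
t=21: queue=[E,H,D,F,C,B,A,G] q_used=0 → run E
t=22: queue=[E,H,D,F,C,B,A,G] q_used=1 → run E
t=23: queue=[E,H,D,F,C,B,A,G] q_used=2 → run E
t=24: queue=[H,D,F,C,B,A,G,E] q_used=0 → run H
t=25: queue=[H,D,F,C,B,A,G,E] q_used=1 → run H
t=26: queue=[H,D,F,C,B,A,G,E] q_used=2 → run H
t=27: queue=[D,F,C,B,A,G,E,H] q_used=0 → run D
t=28: queue=[D,F,C,B,A,G,E,H] q_used=1 → run D
t=29: queue=[D,F,C,B,A,G,E,H] q_used=2 → run D
t=30: queue=[F,C,B,A,G,E,H,D] q_used=0 → run F
t=31: queue=[F,C,B,A,G,E,H,D] q_used=1 → run F
t=32: queue=[C,B,A,G,E,H,D] q_used=0 → run C
t=33: queue=[C,B,A,G,E,H,D] q_used=1 → run C
t=34: queue=[C,B,A,G,E,H,D] q_used=2 → run C
t=35: queue=[B,A,G,E,H,D] q_used=0 → run B
t=36: queue=[A,G,E,H,D] q_used=0 → run A
t=37: queue=[G,E,H,D] q_used=0 → run G
t=38: queue=[G,E,H,D] q_used=1 → run G
t=39: queue=[E,H,D] q_used=0 → run E
t=40: queue=[E,H,D] q_used=1 → run E
t=41: queue=[E,H,D] q_used=2 → run E
t=42: queue=[H,D,E] q_used=0 → run H
t=43: queue=[H,D,E] q_used=1 → run H
t=44: queue=[H,D,E] q_used=2 → run H
t=45: queue=[D,E,H] q_used=0 → run D
t=46: queue=[E,H] q_used=0 → run E
t=47: queue=[H] q_used=0 → run H
t=48: queue=[H] q_used=1 → run H
t=49: (idle)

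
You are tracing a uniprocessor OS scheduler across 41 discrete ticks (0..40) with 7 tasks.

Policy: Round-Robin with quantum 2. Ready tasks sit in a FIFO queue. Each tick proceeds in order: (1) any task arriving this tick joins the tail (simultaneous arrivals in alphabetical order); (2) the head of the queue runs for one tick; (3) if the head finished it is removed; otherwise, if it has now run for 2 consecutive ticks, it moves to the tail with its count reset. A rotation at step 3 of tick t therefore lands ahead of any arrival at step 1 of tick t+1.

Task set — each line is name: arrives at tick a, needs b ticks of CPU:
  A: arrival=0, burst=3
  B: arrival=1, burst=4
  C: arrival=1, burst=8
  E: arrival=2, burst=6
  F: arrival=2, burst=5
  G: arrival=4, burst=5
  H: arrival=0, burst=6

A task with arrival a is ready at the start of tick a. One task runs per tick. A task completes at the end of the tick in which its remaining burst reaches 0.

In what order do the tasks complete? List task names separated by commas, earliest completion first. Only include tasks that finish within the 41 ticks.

t=0: queue=[A,H] q_used=0 → run A
t=1: queue=[A,H,B,C] q_used=1 → run A
t=2: queue=[H,B,C,A,E,F] q_used=0 → run H
t=3: queue=[H,B,C,A,E,F] q_used=1 → run H
t=4: queue=[B,C,A,E,F,H,G] q_used=0 → run B
t=5: queue=[B,C,A,E,F,H,G] q_used=1 → run B
t=6: queue=[C,A,E,F,H,G,B] q_used=0 → run C
t=7: queue=[C,A,E,F,H,G,B] q_used=1 → run C
t=8: queue=[A,E,F,H,G,B,C] q_used=0 → run A
t=9: queue=[E,F,H,G,B,C] q_used=0 → run E
t=10: queue=[E,F,H,G,B,C] q_used=1 → run E
t=11: queue=[F,H,G,B,C,E] q_used=0 → run F
t=12: queue=[F,H,G,B,C,E] q_used=1 → run F
t=13: queue=[H,G,B,C,E,F] q_used=0 → run H
t=14: queue=[H,G,B,C,E,F] q_used=1 → run H
t=15: queue=[G,B,C,E,F,H] q_used=0 → run G
t=16: queue=[G,B,C,E,F,H] q_used=1 → run G
t=17: queue=[B,C,E,F,H,G] q_used=0 → run B
t=18: queue=[B,C,E,F,H,G] q_used=1 → run B
t=19: queue=[C,E,F,H,G] q_used=0 → run C
t=20: queue=[C,E,F,H,G] q_used=1 → run C
t=21: queue=[E,F,H,G,C] q_used=0 → run E
t=22: queue=[E,F,H,G,C] q_used=1 → run E
t=23: queue=[F,H,G,C,E] q_used=0 → run F
t=24: queue=[F,H,G,C,E] q_used=1 → run F
t=25: queue=[H,G,C,E,F] q_used=0 → run H
t=26: queue=[H,G,C,E,F] q_used=1 → run H
t=27: queue=[G,C,E,F] q_used=0 → run G
t=28: queue=[G,C,E,F] q_used=1 → run G
t=29: queue=[C,E,F,G] q_used=0 → run C
t=30: queue=[C,E,F,G] q_used=1 → run C
t=31: queue=[E,F,G,C] q_used=0 → run E
t=32: queue=[E,F,G,C] q_used=1 → run E
t=33: queue=[F,G,C] q_used=0 → run F
t=34: queue=[G,C] q_used=0 → run G
t=35: queue=[C] q_used=0 → run C
t=36: queue=[C] q_used=1 → run C
t=37: (idle)
t=38: (idle)
t=39: (idle)
t=40: (idle)

completion order = A, B, H, E, F, G, C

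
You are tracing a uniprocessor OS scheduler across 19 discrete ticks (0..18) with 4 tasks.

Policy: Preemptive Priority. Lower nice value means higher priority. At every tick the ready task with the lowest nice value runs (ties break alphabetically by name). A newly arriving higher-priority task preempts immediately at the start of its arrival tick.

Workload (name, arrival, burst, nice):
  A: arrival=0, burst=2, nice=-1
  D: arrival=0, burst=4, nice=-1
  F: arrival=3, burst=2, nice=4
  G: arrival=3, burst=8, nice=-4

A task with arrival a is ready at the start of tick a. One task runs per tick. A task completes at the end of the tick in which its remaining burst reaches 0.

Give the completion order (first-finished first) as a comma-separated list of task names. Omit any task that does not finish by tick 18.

completion order = A, G, D, F

t=0: ready={A,D} → run A
t=1: ready={A,D} → run A
t=2: ready={D} → run D
t=3: ready={D,F,G} → run G
t=4: ready={D,F,G} → run G
t=5: ready={D,F,G} → run G
t=6: ready={D,F,G} → run G
t=7: ready={D,F,G} → run G
t=8: ready={D,F,G} → run G
t=9: ready={D,F,G} → run G
t=10: ready={D,F,G} → run G
t=11: ready={D,F} → run D
t=12: ready={D,F} → run D
t=13: ready={D,F} → run D
t=14: ready={F} → run F
t=15: ready={F} → run F
t=16: (idle)
t=17: (idle)
t=18: (idle)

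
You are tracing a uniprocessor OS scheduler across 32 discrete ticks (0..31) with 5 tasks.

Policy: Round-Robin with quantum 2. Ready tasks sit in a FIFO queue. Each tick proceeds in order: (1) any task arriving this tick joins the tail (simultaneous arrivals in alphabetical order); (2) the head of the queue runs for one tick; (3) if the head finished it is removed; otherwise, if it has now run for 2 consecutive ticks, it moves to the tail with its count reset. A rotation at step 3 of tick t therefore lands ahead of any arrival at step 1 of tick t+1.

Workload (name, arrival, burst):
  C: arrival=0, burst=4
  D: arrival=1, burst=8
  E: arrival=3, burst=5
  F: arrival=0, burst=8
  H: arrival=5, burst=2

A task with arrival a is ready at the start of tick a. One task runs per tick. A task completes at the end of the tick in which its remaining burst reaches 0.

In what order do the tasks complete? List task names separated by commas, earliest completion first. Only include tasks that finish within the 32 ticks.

completion order = C, H, E, F, D

t=0: queue=[C,F] q_used=0 → run C
t=1: queue=[C,F,D] q_used=1 → run C
t=2: queue=[F,D,C] q_used=0 → run F
t=3: queue=[F,D,C,E] q_used=1 → run F
t=4: queue=[D,C,E,F] q_used=0 → run D
t=5: queue=[D,C,E,F,H] q_used=1 → run D
t=6: queue=[C,E,F,H,D] q_used=0 → run C
t=7: queue=[C,E,F,H,D] q_used=1 → run C
t=8: queue=[E,F,H,D] q_used=0 → run E
t=9: queue=[E,F,H,D] q_used=1 → run E
t=10: queue=[F,H,D,E] q_used=0 → run F
t=11: queue=[F,H,D,E] q_used=1 → run F
t=12: queue=[H,D,E,F] q_used=0 → run H
t=13: queue=[H,D,E,F] q_used=1 → run H
t=14: queue=[D,E,F] q_used=0 → run D
t=15: queue=[D,E,F] q_used=1 → run D
t=16: queue=[E,F,D] q_used=0 → run E
t=17: queue=[E,F,D] q_used=1 → run E
t=18: queue=[F,D,E] q_used=0 → run F
t=19: queue=[F,D,E] q_used=1 → run F
t=20: queue=[D,E,F] q_used=0 → run D
t=21: queue=[D,E,F] q_used=1 → run D
t=22: queue=[E,F,D] q_used=0 → run E
t=23: queue=[F,D] q_used=0 → run F
t=24: queue=[F,D] q_used=1 → run F
t=25: queue=[D] q_used=0 → run D
t=26: queue=[D] q_used=1 → run D
t=27: (idle)
t=28: (idle)
t=29: (idle)
t=30: (idle)
t=31: (idle)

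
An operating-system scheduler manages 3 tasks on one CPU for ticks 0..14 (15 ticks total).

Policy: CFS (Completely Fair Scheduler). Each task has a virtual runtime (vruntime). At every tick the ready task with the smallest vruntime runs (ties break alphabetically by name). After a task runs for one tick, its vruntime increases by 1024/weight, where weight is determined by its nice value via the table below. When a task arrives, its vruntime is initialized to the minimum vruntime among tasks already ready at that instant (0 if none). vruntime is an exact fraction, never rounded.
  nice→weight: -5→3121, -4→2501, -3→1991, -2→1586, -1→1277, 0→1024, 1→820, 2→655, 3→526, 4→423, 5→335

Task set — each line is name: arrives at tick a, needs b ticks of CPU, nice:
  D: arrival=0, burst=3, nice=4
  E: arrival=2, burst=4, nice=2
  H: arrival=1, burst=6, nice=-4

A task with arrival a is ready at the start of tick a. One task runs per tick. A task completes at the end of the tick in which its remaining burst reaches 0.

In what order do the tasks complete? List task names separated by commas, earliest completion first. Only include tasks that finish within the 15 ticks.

t=0: vr[D=0] → run D
t=1: vr[D=1024/423 H=1024/423] → run D
t=2: vr[D=2048/423 E=1024/423 H=1024/423] → run E
t=3: vr[D=2048/423 E=1103872/277065 H=1024/423] → run H
t=4: vr[D=2048/423 E=1103872/277065 H=2994176/1057923] → run H
t=5: vr[D=2048/423 E=1103872/277065 H=3427328/1057923] → run H
t=6: vr[D=2048/423 E=1103872/277065 H=3860480/1057923] → run H
t=7: vr[D=2048/423 E=1103872/277065 H=4293632/1057923] → run E
t=8: vr[D=2048/423 E=1537024/277065 H=4293632/1057923] → run H
t=9: vr[D=2048/423 E=1537024/277065 H=4726784/1057923] → run H
t=10: vr[D=2048/423 E=1537024/277065] → run D
t=11: vr[E=1537024/277065] → run E
t=12: vr[E=1970176/277065] → run E
t=13: (idle)
t=14: (idle)

completion order = H, D, E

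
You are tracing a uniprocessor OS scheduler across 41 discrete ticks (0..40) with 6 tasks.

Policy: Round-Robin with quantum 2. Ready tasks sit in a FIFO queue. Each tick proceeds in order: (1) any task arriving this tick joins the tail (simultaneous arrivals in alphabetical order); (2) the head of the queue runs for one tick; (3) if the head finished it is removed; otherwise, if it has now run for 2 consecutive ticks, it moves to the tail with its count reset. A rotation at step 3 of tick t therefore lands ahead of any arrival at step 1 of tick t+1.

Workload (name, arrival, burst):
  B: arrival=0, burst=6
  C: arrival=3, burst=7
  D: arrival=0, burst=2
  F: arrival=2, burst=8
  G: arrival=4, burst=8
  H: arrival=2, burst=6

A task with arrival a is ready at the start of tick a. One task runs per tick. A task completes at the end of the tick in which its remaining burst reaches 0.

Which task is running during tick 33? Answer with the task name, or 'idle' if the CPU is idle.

t=0: queue=[B,D] q_used=0 → run B
t=1: queue=[B,D] q_used=1 → run B
t=2: queue=[D,B,F,H] q_used=0 → run D
t=3: queue=[D,B,F,H,C] q_used=1 → run D
t=4: queue=[B,F,H,C,G] q_used=0 → run B
t=5: queue=[B,F,H,C,G] q_used=1 → run B
t=6: queue=[F,H,C,G,B] q_used=0 → run F
t=7: queue=[F,H,C,G,B] q_used=1 → run F
t=8: queue=[H,C,G,B,F] q_used=0 → run H
t=9: queue=[H,C,G,B,F] q_used=1 → run H
t=10: queue=[C,G,B,F,H] q_used=0 → run C
t=11: queue=[C,G,B,F,H] q_used=1 → run C
t=12: queue=[G,B,F,H,C] q_used=0 → run G
t=13: queue=[G,B,F,H,C] q_used=1 → run G
t=14: queue=[B,F,H,C,G] q_used=0 → run B
t=15: queue=[B,F,H,C,G] q_used=1 → run B
t=16: queue=[F,H,C,G] q_used=0 → run F
t=17: queue=[F,H,C,G] q_used=1 → run F
t=18: queue=[H,C,G,F] q_used=0 → run H
t=19: queue=[H,C,G,F] q_used=1 → run H
t=20: queue=[C,G,F,H] q_used=0 → run C
t=21: queue=[C,G,F,H] q_used=1 → run C
t=22: queue=[G,F,H,C] q_used=0 → run G
t=23: queue=[G,F,H,C] q_used=1 → run G
t=24: queue=[F,H,C,G] q_used=0 → run F
t=25: queue=[F,H,C,G] q_used=1 → run F
t=26: queue=[H,C,G,F] q_used=0 → run H
t=27: queue=[H,C,G,F] q_used=1 → run H
t=28: queue=[C,G,F] q_used=0 → run C
t=29: queue=[C,G,F] q_used=1 → run C
t=30: queue=[G,F,C] q_used=0 → run G
t=31: queue=[G,F,C] q_used=1 → run G
t=32: queue=[F,C,G] q_used=0 → run F
t=33: queue=[F,C,G] q_used=1 → run F
t=34: queue=[C,G] q_used=0 → run C
t=35: queue=[G] q_used=0 → run G
t=36: queue=[G] q_used=1 → run G
t=37: (idle)
t=38: (idle)
t=39: (idle)
t=40: (idle)

running at tick 33 = F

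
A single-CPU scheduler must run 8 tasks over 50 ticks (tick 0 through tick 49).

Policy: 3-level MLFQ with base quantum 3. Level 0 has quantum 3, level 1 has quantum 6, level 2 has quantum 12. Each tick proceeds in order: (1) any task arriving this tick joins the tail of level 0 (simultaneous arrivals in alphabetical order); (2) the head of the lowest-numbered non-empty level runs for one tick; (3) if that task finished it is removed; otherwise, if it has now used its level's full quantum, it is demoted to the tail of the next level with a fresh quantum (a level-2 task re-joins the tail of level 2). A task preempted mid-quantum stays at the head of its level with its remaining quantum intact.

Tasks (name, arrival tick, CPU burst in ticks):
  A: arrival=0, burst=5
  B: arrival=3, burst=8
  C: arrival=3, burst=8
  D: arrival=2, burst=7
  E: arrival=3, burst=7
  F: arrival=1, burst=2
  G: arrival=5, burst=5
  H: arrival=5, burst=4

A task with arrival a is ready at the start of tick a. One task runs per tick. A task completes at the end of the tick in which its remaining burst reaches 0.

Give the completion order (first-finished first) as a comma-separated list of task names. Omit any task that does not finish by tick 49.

t=0: L0/L1/L2 = A/-/- → run A
t=1: L0/L1/L2 = AF/-/- → run A
t=2: L0/L1/L2 = AFD/-/- → run A
t=3: L0/L1/L2 = FDBCE/A/- → run F
t=4: L0/L1/L2 = FDBCE/A/- → run F
t=5: L0/L1/L2 = DBCEGH/A/- → run D
t=6: L0/L1/L2 = DBCEGH/A/- → run D
t=7: L0/L1/L2 = DBCEGH/A/- → run D
t=8: L0/L1/L2 = BCEGH/AD/- → run B
t=9: L0/L1/L2 = BCEGH/AD/- → run B
t=10: L0/L1/L2 = BCEGH/AD/- → run B
t=11: L0/L1/L2 = CEGH/ADB/- → run C
t=12: L0/L1/L2 = CEGH/ADB/- → run C
t=13: L0/L1/L2 = CEGH/ADB/- → run C
t=14: L0/L1/L2 = EGH/ADBC/- → run E
t=15: L0/L1/L2 = EGH/ADBC/- → run E
t=16: L0/L1/L2 = EGH/ADBC/- → run E
t=17: L0/L1/L2 = GH/ADBCE/- → run G
t=18: L0/L1/L2 = GH/ADBCE/- → run G
t=19: L0/L1/L2 = GH/ADBCE/- → run G
t=20: L0/L1/L2 = H/ADBCEG/- → run H
t=21: L0/L1/L2 = H/ADBCEG/- → run H
t=22: L0/L1/L2 = H/ADBCEG/- → run H
t=23: L0/L1/L2 = -/ADBCEGH/- → run A
t=24: L0/L1/L2 = -/ADBCEGH/- → run A
t=25: L0/L1/L2 = -/DBCEGH/- → run D
t=26: L0/L1/L2 = -/DBCEGH/- → run D
t=27: L0/L1/L2 = -/DBCEGH/- → run D
t=28: L0/L1/L2 = -/DBCEGH/- → run D
t=29: L0/L1/L2 = -/BCEGH/- → run B
t=30: L0/L1/L2 = -/BCEGH/- → run B
t=31: L0/L1/L2 = -/BCEGH/- → run B
t=32: L0/L1/L2 = -/BCEGH/- → run B
t=33: L0/L1/L2 = -/BCEGH/- → run B
t=34: L0/L1/L2 = -/CEGH/- → run C
t=35: L0/L1/L2 = -/CEGH/- → run C
t=36: L0/L1/L2 = -/CEGH/- → run C
t=37: L0/L1/L2 = -/CEGH/- → run C
t=38: L0/L1/L2 = -/CEGH/- → run C
t=39: L0/L1/L2 = -/EGH/- → run E
t=40: L0/L1/L2 = -/EGH/- → run E
t=41: L0/L1/L2 = -/EGH/- → run E
t=42: L0/L1/L2 = -/EGH/- → run E
t=43: L0/L1/L2 = -/GH/- → run G
t=44: L0/L1/L2 = -/GH/- → run G
t=45: L0/L1/L2 = -/H/- → run H
t=46: (idle)
t=47: (idle)
t=48: (idle)
t=49: (idle)

completion order = F, A, D, B, C, E, G, H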